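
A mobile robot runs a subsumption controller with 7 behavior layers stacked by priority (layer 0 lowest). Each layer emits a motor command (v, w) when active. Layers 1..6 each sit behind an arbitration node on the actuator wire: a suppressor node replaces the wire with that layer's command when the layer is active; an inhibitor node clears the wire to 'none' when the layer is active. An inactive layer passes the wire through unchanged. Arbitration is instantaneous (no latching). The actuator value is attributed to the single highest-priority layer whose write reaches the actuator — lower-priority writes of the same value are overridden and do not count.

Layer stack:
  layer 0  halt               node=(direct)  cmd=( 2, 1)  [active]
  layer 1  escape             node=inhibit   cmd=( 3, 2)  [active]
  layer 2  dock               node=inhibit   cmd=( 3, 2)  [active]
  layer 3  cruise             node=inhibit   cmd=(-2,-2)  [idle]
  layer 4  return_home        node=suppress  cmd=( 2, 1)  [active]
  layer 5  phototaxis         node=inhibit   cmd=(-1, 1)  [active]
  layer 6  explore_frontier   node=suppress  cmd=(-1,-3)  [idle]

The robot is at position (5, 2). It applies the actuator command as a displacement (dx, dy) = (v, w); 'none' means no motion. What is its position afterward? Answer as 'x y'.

layer 0 (halt) active — direct: (2, 1)
layer 1 (escape) active — inhibits: none
layer 2 (dock) active — inhibits: none
layer 3 (cruise) idle — unchanged: none
layer 4 (return_home) active — suppresses: (2, 1)
layer 5 (phototaxis) active — inhibits: none
layer 6 (explore_frontier) idle — unchanged: none
→ actuator none
position: (5, 2) + none = (5, 2)

5 2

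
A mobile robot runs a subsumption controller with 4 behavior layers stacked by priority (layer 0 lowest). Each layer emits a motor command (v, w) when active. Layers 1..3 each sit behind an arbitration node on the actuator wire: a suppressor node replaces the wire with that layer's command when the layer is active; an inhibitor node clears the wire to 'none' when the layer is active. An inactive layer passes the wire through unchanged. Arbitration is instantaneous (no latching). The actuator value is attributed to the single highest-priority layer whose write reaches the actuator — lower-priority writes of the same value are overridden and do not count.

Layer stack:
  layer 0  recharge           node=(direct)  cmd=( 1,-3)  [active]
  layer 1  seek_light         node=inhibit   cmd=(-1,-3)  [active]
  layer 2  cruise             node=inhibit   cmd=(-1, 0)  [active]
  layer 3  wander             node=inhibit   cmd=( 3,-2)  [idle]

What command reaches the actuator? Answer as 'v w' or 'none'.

none

L0 recharge: active, feeds wire = (1, -3)
L1 seek_light: active, inhibitor → wire = none
L2 cruise: active, inhibitor → wire = none
L3 wander: idle → wire stays none
actuator = none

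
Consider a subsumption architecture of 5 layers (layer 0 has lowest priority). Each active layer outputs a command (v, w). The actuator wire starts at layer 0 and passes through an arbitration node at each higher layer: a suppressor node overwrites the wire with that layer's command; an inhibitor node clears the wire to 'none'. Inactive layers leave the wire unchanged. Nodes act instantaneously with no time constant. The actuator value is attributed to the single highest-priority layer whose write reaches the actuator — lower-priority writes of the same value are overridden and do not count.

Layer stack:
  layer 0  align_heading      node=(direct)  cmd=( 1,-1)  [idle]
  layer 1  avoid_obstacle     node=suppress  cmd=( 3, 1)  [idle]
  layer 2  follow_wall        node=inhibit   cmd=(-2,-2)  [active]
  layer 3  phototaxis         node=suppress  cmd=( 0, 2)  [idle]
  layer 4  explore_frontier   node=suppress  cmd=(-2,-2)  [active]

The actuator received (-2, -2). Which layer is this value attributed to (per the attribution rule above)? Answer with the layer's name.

explore_frontier

layer 0 (align_heading) idle — none
layer 1 (avoid_obstacle) idle — unchanged: none
layer 2 (follow_wall) active — inhibits: none
layer 3 (phototaxis) idle — unchanged: none
layer 4 (explore_frontier) active — suppresses: (-2, -2)
→ actuator (-2, -2)
last writer: layer 4 = explore_frontier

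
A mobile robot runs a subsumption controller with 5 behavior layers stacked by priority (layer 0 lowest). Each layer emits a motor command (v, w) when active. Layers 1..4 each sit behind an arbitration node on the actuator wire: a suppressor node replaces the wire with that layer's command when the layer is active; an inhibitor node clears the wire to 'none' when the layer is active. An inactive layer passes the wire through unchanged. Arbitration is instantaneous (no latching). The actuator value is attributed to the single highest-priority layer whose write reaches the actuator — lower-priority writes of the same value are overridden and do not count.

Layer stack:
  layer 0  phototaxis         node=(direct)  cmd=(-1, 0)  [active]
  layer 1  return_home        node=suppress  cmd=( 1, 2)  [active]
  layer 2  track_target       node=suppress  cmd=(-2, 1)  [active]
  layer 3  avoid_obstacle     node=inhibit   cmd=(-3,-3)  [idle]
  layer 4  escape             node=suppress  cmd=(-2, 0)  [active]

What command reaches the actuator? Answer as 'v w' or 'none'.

-2 0

L0 phototaxis: active, feeds wire = (-1, 0)
L1 return_home: active, suppressor → wire = (1, 2)
L2 track_target: active, suppressor → wire = (-2, 1)
L3 avoid_obstacle: idle → wire stays (-2, 1)
L4 escape: active, suppressor → wire = (-2, 0)
actuator = (-2, 0)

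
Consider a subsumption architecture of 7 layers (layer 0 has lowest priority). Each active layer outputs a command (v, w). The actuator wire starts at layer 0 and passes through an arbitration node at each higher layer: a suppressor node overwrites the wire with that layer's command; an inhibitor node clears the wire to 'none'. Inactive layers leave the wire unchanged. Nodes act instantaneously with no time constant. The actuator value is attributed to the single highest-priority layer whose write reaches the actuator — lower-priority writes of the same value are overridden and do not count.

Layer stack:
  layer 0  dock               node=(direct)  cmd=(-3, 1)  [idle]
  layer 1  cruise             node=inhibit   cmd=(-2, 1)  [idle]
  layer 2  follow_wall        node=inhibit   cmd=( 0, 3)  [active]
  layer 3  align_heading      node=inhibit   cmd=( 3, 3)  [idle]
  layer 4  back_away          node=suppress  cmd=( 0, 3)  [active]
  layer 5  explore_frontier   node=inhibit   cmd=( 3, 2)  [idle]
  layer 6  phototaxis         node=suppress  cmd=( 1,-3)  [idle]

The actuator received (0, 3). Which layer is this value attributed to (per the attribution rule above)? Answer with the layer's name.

L0 dock: idle → wire = none
L1 cruise: idle → wire stays none
L2 follow_wall: active, inhibitor → wire = none
L3 align_heading: idle → wire stays none
L4 back_away: active, suppressor → wire = (0, 3)
L5 explore_frontier: idle → wire stays (0, 3)
L6 phototaxis: idle → wire stays (0, 3)
actuator = (0, 3)
last writer: layer 4 = back_away

back_away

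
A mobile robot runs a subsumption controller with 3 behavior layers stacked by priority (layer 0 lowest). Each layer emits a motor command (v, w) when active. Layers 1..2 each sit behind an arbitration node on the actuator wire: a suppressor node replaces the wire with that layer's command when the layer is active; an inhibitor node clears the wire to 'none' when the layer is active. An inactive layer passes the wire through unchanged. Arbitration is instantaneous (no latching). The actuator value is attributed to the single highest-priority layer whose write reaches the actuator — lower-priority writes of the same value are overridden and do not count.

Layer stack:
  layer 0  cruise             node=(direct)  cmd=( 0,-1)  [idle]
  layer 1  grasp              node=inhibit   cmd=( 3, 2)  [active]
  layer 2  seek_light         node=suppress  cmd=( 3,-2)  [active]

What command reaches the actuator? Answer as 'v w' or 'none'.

3 -2

layer 0 (cruise) idle — none
layer 1 (grasp) active — inhibits: none
layer 2 (seek_light) active — suppresses: (3, -2)
→ actuator (3, -2)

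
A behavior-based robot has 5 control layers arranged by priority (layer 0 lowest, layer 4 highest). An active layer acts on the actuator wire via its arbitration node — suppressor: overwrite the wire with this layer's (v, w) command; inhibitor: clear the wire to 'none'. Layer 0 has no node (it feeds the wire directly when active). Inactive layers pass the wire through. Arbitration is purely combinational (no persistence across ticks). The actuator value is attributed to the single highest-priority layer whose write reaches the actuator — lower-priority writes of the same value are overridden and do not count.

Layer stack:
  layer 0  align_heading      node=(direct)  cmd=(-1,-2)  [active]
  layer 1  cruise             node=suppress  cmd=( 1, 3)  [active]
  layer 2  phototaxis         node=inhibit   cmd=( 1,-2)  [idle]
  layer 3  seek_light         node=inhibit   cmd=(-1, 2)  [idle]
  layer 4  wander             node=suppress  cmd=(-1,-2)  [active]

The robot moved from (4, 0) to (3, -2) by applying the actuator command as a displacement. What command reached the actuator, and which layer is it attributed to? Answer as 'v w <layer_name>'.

-1 -2 wander

displacement = (3, -2) − (4, 0) = (-1, -2)
layer 0 (align_heading) active — direct: (-1, -2)
layer 1 (cruise) active — suppresses: (1, 3)
layer 2 (phototaxis) idle — unchanged: (1, 3)
layer 3 (seek_light) idle — unchanged: (1, 3)
layer 4 (wander) active — suppresses: (-1, -2)
→ actuator (-1, -2) — from layer 4 (wander)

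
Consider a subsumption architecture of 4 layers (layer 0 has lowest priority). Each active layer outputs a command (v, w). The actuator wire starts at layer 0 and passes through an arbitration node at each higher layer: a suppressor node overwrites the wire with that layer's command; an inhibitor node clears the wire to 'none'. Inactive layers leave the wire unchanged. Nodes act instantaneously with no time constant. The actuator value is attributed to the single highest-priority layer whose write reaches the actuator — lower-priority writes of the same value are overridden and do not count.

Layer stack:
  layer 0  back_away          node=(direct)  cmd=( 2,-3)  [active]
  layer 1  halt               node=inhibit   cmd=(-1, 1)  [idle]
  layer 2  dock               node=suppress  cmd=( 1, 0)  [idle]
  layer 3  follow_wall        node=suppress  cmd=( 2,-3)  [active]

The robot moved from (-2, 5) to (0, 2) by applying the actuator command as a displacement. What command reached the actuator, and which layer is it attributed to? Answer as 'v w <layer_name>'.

2 -3 follow_wall

displacement = (0, 2) − (-2, 5) = (2, -3)
layer 0 (back_away) active — direct: (2, -3)
layer 1 (halt) idle — unchanged: (2, -3)
layer 2 (dock) idle — unchanged: (2, -3)
layer 3 (follow_wall) active — suppresses: (2, -3)
→ actuator (2, -3) — from layer 3 (follow_wall)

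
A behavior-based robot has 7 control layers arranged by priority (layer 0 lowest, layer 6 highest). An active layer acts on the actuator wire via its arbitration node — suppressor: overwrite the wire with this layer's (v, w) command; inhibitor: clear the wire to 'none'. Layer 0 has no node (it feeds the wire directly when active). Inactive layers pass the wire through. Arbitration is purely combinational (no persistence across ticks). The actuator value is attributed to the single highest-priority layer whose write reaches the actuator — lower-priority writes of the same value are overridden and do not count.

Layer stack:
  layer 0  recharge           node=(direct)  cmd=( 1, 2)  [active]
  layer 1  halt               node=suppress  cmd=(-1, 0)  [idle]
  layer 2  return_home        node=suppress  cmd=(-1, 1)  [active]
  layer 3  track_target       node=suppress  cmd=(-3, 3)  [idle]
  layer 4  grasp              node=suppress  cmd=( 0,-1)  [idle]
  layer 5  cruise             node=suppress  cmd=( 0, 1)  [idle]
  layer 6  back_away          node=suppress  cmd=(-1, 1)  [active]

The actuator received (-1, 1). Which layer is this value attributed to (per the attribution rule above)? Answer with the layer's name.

back_away

L0 recharge: active, feeds wire = (1, 2)
L1 halt: idle → wire stays (1, 2)
L2 return_home: active, suppressor → wire = (-1, 1)
L3 track_target: idle → wire stays (-1, 1)
L4 grasp: idle → wire stays (-1, 1)
L5 cruise: idle → wire stays (-1, 1)
L6 back_away: active, suppressor → wire = (-1, 1)
actuator = (-1, 1)
last writer: layer 6 = back_away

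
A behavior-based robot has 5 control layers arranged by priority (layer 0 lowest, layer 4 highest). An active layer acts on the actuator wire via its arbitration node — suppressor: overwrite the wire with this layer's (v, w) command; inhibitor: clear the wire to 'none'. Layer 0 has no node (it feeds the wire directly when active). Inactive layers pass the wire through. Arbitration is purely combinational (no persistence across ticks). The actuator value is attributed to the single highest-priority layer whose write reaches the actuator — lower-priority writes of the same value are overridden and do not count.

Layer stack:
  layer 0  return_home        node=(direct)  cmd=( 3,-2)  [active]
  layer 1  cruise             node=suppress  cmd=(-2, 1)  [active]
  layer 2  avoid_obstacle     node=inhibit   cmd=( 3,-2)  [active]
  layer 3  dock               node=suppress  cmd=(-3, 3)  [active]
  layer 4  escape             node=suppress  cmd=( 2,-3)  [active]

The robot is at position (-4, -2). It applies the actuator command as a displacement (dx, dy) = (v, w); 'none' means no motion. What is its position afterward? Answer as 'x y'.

-2 -5

[0] return_home on; wire := (3, -2)
[1] cruise on (suppress); wire := (-2, 1)
[2] avoid_obstacle on (inhibit); wire := none
[3] dock on (suppress); wire := (-3, 3)
[4] escape on (suppress); wire := (2, -3)
output (2, -3)
position: (-4, -2) + (2, -3) = (-2, -5)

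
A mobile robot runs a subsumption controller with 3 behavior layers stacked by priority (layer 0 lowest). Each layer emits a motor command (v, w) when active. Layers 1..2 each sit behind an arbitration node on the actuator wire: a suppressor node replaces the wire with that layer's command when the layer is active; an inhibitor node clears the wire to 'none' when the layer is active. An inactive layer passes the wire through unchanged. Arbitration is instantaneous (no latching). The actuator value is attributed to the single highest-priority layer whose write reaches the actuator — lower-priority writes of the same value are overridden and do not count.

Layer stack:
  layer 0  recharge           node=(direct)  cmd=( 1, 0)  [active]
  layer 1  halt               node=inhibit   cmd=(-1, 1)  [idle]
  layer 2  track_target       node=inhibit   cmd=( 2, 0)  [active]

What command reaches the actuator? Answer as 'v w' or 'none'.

layer 0 (recharge) active — direct: (1, 0)
layer 1 (halt) idle — unchanged: (1, 0)
layer 2 (track_target) active — inhibits: none
→ actuator none

none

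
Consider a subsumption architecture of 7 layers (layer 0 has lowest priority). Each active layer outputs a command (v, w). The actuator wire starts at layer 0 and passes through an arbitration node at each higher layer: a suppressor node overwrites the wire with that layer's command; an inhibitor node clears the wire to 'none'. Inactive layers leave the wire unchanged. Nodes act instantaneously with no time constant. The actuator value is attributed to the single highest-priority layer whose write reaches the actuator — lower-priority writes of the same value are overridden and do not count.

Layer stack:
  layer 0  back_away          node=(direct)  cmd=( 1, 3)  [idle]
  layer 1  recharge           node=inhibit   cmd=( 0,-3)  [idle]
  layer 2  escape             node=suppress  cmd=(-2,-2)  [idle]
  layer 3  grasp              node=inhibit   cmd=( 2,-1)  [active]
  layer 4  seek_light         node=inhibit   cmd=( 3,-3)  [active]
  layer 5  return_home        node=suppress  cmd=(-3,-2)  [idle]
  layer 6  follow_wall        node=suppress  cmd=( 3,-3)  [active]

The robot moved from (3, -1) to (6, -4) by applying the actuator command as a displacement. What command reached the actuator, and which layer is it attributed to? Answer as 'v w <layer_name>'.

displacement = (6, -4) − (3, -1) = (3, -3)
layer 0 (back_away) idle — none
layer 1 (recharge) idle — unchanged: none
layer 2 (escape) idle — unchanged: none
layer 3 (grasp) active — inhibits: none
layer 4 (seek_light) active — inhibits: none
layer 5 (return_home) idle — unchanged: none
layer 6 (follow_wall) active — suppresses: (3, -3)
→ actuator (3, -3) — from layer 6 (follow_wall)

3 -3 follow_wall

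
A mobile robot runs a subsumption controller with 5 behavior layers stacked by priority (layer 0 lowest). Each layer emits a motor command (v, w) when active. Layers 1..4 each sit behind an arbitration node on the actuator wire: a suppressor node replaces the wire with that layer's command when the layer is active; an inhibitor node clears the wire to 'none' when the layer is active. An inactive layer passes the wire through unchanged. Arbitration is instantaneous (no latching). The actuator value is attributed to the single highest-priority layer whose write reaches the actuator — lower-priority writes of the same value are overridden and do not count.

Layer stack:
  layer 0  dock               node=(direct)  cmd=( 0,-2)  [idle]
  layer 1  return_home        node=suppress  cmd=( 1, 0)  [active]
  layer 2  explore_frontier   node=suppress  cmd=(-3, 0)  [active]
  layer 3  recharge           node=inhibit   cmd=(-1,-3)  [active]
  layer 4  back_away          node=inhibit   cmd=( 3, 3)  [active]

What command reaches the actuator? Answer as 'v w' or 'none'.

none

[0] dock off; wire := none
[1] return_home on (suppress); wire := (1, 0)
[2] explore_frontier on (suppress); wire := (-3, 0)
[3] recharge on (inhibit); wire := none
[4] back_away on (inhibit); wire := none
output none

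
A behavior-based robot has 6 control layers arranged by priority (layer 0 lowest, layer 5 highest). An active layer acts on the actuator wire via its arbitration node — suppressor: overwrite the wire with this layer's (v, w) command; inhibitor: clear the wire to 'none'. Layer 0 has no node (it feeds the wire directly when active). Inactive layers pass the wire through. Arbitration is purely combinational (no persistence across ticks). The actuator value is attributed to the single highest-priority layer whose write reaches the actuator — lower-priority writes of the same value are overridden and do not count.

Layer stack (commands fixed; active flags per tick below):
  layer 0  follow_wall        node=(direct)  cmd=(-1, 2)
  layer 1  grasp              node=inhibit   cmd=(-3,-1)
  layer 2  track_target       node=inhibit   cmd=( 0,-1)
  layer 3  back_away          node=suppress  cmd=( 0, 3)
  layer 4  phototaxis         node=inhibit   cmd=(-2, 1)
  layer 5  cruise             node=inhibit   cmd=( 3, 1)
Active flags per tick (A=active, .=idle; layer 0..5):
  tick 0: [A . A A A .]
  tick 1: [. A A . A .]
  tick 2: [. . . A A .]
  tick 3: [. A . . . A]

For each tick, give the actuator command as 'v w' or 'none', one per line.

tick 0:
  [0] follow_wall on; wire := (-1, 2)
  [1] grasp off; pass (-1, 2)
  [2] track_target on (inhibit); wire := none
  [3] back_away on (suppress); wire := (0, 3)
  [4] phototaxis on (inhibit); wire := none
  [5] cruise off; pass none
  output none
tick 1:
  [0] follow_wall off; wire := none
  [1] grasp on (inhibit); wire := none
  [2] track_target on (inhibit); wire := none
  [3] back_away off; pass none
  [4] phototaxis on (inhibit); wire := none
  [5] cruise off; pass none
  output none
tick 2:
  [0] follow_wall off; wire := none
  [1] grasp off; pass none
  [2] track_target off; pass none
  [3] back_away on (suppress); wire := (0, 3)
  [4] phototaxis on (inhibit); wire := none
  [5] cruise off; pass none
  output none
tick 3:
  [0] follow_wall off; wire := none
  [1] grasp on (inhibit); wire := none
  [2] track_target off; pass none
  [3] back_away off; pass none
  [4] phototaxis off; pass none
  [5] cruise on (inhibit); wire := none
  output none

none
none
none
none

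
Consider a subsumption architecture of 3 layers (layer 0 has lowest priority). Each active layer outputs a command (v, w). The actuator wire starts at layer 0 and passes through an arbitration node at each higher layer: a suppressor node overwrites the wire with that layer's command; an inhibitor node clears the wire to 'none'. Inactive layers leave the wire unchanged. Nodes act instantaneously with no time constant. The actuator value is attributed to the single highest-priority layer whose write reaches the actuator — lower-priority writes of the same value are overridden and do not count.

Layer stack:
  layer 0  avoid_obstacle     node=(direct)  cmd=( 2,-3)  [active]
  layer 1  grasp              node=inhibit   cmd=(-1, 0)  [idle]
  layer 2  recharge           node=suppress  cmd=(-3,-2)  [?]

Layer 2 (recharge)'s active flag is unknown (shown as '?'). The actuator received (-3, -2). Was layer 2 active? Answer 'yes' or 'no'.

If layer 2 is active=yes:
  actuator would be (-3, -2)
If layer 2 is active=no:
  actuator would be (2, -3)
Observed (-3, -2), so layer 2 was active.

yes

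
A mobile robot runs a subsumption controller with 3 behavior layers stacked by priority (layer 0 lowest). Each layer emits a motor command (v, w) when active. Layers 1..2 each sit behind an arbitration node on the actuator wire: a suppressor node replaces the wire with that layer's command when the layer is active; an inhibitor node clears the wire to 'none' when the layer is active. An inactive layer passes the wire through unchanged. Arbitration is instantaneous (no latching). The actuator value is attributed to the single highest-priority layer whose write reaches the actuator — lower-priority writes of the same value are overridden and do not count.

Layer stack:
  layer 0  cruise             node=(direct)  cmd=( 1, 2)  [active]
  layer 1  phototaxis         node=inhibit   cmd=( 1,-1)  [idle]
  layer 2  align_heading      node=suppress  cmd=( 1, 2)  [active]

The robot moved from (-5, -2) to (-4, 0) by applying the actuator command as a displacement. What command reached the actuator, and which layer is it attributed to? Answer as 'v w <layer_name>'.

displacement = (-4, 0) − (-5, -2) = (1, 2)
L0 cruise: active, feeds wire = (1, 2)
L1 phototaxis: idle → wire stays (1, 2)
L2 align_heading: active, suppressor → wire = (1, 2)
actuator = (1, 2) — from layer 2 (align_heading)

1 2 align_heading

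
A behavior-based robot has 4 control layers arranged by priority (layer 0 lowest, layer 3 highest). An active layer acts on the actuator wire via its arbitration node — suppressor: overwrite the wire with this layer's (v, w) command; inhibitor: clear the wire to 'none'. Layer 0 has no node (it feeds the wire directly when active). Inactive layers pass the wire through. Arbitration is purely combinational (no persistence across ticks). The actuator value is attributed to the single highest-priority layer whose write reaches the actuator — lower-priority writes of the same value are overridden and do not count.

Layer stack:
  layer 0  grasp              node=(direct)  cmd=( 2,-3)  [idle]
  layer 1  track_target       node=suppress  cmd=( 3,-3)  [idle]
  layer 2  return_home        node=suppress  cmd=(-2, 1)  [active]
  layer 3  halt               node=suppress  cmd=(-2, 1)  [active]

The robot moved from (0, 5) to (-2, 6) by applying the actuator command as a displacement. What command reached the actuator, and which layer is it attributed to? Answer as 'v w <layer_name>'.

displacement = (-2, 6) − (0, 5) = (-2, 1)
[0] grasp off; wire := none
[1] track_target off; pass none
[2] return_home on (suppress); wire := (-2, 1)
[3] halt on (suppress); wire := (-2, 1)
output (-2, 1) — from layer 3 (halt)

-2 1 halt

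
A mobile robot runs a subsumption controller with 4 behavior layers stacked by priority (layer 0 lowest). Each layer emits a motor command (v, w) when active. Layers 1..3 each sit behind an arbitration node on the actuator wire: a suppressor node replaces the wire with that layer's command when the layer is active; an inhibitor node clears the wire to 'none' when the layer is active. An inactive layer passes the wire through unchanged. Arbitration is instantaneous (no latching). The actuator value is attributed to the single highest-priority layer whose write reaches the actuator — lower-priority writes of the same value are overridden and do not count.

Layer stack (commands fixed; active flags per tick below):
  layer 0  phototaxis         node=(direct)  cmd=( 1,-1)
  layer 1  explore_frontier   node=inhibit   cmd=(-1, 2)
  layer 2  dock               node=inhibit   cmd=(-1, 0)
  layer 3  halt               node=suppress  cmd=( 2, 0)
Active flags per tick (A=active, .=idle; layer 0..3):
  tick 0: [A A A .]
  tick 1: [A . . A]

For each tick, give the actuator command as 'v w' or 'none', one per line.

none
2 0

tick 0:
  [0] phototaxis on; wire := (1, -1)
  [1] explore_frontier on (inhibit); wire := none
  [2] dock on (inhibit); wire := none
  [3] halt off; pass none
  output none
tick 1:
  [0] phototaxis on; wire := (1, -1)
  [1] explore_frontier off; pass (1, -1)
  [2] dock off; pass (1, -1)
  [3] halt on (suppress); wire := (2, 0)
  output (2, 0)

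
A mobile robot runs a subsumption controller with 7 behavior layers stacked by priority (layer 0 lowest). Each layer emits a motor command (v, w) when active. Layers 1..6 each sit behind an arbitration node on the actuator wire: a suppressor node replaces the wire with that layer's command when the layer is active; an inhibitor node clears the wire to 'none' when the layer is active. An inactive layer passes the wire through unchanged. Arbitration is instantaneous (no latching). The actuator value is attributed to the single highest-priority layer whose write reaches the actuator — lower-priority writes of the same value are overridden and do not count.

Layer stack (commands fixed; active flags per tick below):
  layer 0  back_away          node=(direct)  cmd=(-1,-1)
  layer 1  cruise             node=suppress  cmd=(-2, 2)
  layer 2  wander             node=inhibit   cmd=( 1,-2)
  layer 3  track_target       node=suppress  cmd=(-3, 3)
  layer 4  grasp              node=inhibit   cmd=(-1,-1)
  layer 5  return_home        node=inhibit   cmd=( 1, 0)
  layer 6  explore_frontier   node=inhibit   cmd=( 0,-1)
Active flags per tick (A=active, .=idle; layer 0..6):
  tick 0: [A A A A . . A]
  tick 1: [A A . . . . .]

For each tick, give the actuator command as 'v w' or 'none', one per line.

tick 0:
  L0 back_away: active, feeds wire = (-1, -1)
  L1 cruise: active, suppressor → wire = (-2, 2)
  L2 wander: active, inhibitor → wire = none
  L3 track_target: active, suppressor → wire = (-3, 3)
  L4 grasp: idle → wire stays (-3, 3)
  L5 return_home: idle → wire stays (-3, 3)
  L6 explore_frontier: active, inhibitor → wire = none
  actuator = none
tick 1:
  L0 back_away: active, feeds wire = (-1, -1)
  L1 cruise: active, suppressor → wire = (-2, 2)
  L2 wander: idle → wire stays (-2, 2)
  L3 track_target: idle → wire stays (-2, 2)
  L4 grasp: idle → wire stays (-2, 2)
  L5 return_home: idle → wire stays (-2, 2)
  L6 explore_frontier: idle → wire stays (-2, 2)
  actuator = (-2, 2)

none
-2 2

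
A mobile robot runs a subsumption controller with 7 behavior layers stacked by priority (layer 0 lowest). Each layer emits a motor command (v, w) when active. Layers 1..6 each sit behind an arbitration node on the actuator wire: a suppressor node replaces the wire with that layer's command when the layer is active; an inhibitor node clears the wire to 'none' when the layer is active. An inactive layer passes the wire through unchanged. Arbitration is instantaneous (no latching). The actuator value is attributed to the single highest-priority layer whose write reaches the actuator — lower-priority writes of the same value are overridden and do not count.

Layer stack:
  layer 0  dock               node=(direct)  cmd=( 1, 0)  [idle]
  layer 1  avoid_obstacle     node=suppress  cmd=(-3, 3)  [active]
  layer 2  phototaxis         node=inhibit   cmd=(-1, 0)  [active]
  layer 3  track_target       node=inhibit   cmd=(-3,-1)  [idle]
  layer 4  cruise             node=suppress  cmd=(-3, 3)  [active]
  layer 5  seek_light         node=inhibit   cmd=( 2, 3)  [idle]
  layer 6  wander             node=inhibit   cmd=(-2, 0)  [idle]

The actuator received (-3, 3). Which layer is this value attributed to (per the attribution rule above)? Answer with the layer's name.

L0 dock: idle → wire = none
L1 avoid_obstacle: active, suppressor → wire = (-3, 3)
L2 phototaxis: active, inhibitor → wire = none
L3 track_target: idle → wire stays none
L4 cruise: active, suppressor → wire = (-3, 3)
L5 seek_light: idle → wire stays (-3, 3)
L6 wander: idle → wire stays (-3, 3)
actuator = (-3, 3)
last writer: layer 4 = cruise

cruise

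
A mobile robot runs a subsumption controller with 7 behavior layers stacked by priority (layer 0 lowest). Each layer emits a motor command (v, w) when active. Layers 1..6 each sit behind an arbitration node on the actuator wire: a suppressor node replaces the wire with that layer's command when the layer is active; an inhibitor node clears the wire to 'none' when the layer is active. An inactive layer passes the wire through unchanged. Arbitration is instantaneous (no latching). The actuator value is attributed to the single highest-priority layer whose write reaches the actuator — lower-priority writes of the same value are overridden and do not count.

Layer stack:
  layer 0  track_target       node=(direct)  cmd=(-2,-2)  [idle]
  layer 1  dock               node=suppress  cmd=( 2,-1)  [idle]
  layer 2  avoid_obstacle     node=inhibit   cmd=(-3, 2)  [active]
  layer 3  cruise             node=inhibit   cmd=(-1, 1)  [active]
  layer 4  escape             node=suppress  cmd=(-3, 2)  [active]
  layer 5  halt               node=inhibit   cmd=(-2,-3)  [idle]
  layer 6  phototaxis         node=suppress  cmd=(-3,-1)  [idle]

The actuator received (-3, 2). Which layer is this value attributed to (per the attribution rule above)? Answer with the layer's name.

escape

L0 track_target: idle → wire = none
L1 dock: idle → wire stays none
L2 avoid_obstacle: active, inhibitor → wire = none
L3 cruise: active, inhibitor → wire = none
L4 escape: active, suppressor → wire = (-3, 2)
L5 halt: idle → wire stays (-3, 2)
L6 phototaxis: idle → wire stays (-3, 2)
actuator = (-3, 2)
last writer: layer 4 = escape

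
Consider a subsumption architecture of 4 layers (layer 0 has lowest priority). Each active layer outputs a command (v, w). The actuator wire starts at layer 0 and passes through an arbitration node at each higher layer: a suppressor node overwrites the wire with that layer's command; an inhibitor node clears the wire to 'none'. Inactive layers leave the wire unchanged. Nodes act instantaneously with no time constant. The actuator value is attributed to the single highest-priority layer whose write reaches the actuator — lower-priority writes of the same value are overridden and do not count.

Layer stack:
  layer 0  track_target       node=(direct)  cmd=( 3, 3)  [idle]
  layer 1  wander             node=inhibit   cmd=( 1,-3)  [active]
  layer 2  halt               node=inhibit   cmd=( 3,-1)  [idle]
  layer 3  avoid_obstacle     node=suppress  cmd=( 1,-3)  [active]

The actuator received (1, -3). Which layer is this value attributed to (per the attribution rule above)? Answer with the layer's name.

layer 0 (track_target) idle — none
layer 1 (wander) active — inhibits: none
layer 2 (halt) idle — unchanged: none
layer 3 (avoid_obstacle) active — suppresses: (1, -3)
→ actuator (1, -3)
last writer: layer 3 = avoid_obstacle

avoid_obstacle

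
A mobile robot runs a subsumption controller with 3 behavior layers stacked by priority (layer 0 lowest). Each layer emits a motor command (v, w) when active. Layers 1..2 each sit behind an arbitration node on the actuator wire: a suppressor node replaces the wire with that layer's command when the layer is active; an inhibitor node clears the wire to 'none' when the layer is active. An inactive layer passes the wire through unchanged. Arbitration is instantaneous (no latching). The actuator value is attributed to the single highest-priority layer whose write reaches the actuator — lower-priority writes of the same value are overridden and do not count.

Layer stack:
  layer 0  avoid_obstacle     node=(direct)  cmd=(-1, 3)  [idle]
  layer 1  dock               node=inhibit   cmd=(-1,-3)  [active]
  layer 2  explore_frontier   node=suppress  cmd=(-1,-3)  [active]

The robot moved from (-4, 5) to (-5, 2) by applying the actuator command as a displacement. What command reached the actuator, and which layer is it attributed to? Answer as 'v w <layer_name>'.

displacement = (-5, 2) − (-4, 5) = (-1, -3)
[0] avoid_obstacle off; wire := none
[1] dock on (inhibit); wire := none
[2] explore_frontier on (suppress); wire := (-1, -3)
output (-1, -3) — from layer 2 (explore_frontier)

-1 -3 explore_frontier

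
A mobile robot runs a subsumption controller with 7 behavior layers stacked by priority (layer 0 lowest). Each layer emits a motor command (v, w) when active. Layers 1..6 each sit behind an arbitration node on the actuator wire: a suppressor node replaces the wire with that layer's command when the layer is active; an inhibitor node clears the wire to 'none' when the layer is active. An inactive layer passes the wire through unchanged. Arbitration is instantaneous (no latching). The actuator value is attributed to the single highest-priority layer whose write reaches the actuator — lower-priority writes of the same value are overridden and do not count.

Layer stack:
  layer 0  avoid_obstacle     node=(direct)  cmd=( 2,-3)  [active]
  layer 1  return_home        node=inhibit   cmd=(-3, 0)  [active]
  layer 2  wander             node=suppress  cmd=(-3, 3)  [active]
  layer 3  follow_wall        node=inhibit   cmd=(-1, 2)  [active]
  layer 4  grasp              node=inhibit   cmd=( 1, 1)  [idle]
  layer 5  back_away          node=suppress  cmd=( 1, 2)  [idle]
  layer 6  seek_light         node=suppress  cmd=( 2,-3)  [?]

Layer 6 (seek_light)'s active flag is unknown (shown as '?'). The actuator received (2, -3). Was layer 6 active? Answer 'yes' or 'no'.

yes

If layer 6 is active=yes:
  actuator would be (2, -3)
If layer 6 is active=no:
  actuator would be none
Observed (2, -3), so layer 6 was active.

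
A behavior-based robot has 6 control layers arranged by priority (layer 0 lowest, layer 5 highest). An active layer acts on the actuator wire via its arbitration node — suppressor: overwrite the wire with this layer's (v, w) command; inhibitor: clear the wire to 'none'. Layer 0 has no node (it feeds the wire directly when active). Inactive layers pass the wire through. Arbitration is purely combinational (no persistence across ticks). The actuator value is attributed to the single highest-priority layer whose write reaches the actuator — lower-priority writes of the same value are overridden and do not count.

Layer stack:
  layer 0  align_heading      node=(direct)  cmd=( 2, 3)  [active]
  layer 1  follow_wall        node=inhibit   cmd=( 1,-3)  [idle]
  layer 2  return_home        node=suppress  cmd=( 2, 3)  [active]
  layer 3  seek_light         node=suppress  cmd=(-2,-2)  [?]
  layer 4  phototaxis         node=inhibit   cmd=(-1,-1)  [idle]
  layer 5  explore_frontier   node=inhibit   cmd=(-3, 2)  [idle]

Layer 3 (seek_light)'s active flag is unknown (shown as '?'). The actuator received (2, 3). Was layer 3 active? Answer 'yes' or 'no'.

If layer 3 is active=yes:
  actuator would be (-2, -2)
If layer 3 is active=no:
  actuator would be (2, 3)
Observed (2, 3), so layer 3 was idle.

no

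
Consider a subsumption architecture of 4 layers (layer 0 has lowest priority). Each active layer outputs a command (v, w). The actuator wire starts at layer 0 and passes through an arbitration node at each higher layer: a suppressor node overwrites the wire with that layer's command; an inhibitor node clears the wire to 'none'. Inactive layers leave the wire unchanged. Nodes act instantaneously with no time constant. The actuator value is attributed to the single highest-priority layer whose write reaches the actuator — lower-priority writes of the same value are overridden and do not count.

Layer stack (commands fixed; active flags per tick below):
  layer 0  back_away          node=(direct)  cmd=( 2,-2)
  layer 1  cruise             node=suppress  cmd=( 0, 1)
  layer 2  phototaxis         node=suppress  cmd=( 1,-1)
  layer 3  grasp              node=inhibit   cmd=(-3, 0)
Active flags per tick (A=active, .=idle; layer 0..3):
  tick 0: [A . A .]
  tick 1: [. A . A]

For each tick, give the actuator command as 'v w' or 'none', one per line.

1 -1
none

tick 0:
  [0] back_away on; wire := (2, -2)
  [1] cruise off; pass (2, -2)
  [2] phototaxis on (suppress); wire := (1, -1)
  [3] grasp off; pass (1, -1)
  output (1, -1)
tick 1:
  [0] back_away off; wire := none
  [1] cruise on (suppress); wire := (0, 1)
  [2] phototaxis off; pass (0, 1)
  [3] grasp on (inhibit); wire := none
  output none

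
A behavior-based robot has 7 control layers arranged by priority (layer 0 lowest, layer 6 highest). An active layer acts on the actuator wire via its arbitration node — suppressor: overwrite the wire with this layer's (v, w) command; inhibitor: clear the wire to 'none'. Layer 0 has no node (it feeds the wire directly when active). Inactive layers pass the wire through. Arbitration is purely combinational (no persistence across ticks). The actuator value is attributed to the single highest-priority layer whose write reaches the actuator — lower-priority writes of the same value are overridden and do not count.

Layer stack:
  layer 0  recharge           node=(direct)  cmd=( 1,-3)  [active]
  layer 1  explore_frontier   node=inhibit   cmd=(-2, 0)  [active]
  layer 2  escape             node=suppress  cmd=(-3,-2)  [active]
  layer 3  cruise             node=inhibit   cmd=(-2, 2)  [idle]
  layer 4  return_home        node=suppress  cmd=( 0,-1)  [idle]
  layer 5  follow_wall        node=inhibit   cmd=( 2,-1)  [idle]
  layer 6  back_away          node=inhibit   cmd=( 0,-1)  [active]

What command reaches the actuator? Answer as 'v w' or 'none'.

none

[0] recharge on; wire := (1, -3)
[1] explore_frontier on (inhibit); wire := none
[2] escape on (suppress); wire := (-3, -2)
[3] cruise off; pass (-3, -2)
[4] return_home off; pass (-3, -2)
[5] follow_wall off; pass (-3, -2)
[6] back_away on (inhibit); wire := none
output none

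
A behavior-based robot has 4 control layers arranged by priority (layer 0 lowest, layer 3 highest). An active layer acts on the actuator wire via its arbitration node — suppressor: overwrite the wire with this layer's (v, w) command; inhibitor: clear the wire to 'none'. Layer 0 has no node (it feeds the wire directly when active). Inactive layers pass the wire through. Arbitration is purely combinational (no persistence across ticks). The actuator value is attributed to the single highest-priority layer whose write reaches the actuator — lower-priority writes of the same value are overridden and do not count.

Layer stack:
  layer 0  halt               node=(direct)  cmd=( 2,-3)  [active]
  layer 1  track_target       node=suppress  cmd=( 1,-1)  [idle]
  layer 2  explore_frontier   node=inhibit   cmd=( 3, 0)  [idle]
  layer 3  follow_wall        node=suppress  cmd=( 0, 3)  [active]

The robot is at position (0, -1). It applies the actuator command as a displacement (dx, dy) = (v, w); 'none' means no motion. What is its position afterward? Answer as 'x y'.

layer 0 (halt) active — direct: (2, -3)
layer 1 (track_target) idle — unchanged: (2, -3)
layer 2 (explore_frontier) idle — unchanged: (2, -3)
layer 3 (follow_wall) active — suppresses: (0, 3)
→ actuator (0, 3)
position: (0, -1) + (0, 3) = (0, 2)

0 2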